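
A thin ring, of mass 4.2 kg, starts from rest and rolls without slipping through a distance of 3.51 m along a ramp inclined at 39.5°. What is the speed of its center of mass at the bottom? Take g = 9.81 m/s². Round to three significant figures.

For this body I = MR², i.e. k = I/(MR²) = 1.
Pure rolling means v = ωR; then KE = ½Mv² + ½I(v/R)² = ½(1+k)Mv² = Mv².
The vertical drop is h = L sinθ = 3.51 × sin39.5° = 2.233 m.
Energy conservation: Mgh = Mv², so v = √(2gh/(1+k)) = √(2 × 9.81 × 2.233 / 2) ≈ 4.68 m/s.

v ≈ 4.68 m/s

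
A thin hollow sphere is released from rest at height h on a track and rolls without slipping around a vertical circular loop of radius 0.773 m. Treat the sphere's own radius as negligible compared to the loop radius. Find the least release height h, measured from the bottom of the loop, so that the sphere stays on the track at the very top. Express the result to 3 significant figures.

h_min ≈ 2.19 m

The moment of inertia is (2/3)MR², giving k ≡ I/(MR²) = 2/3.
At the top of the loop, the minimum-contact condition is Mg = Mv_top²/r, so v_top² = gr.
With ω = v/R, the kinetic energy at speed v is ½(1+k)Mv² = (5/6)Mv².
Energy conservation from release (height h) to the top (height 2r): Mgh = Mg(2r) + (5/6)M·gr.
Thus h_min = 2r + (1+k)r/2 = r(2 + 1.667/2) = 0.773 × 2.833 ≈ 2.19 m.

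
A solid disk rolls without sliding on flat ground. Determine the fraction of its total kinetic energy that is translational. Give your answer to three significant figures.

With I = (1/2)MR², the ratio k = I/(MR²) is 0.5.
Since ω = v/R, the translational part is ½Mv² and the rotational part is ½I(v/R)² = ½kMv²; the total is ½(1+k)Mv².
The translational fraction is therefore 1/(1+k) = 1/1.5 ≈ 0.667.

fraction ≈ 0.667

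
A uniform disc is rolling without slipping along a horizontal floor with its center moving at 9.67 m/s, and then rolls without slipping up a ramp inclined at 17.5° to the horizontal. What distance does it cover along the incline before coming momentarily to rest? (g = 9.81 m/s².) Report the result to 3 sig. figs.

The moment of inertia is (1/2)MR², giving k ≡ I/(MR²) = 0.5.
Pure rolling means v = ωR; then KE = ½Mv² + ½I(v/R)² = ½(1+k)Mv² = (3/4)Mv².
Setting this equal to Mgh gives the vertical rise h = (1+k)v₀²/(2g) = 1.5×9.67²/(2×9.81) = 7.149 m.
Along the incline, d = h/sinθ = 7.149/sin17.5° ≈ 23.8 m.

d ≈ 23.8 m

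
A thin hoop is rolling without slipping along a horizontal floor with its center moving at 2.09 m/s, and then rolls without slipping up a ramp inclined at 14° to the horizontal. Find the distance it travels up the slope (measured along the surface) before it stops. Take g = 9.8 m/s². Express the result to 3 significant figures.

d ≈ 1.84 m

With I = MR², the ratio k = I/(MR²) is 1.
Since it rolls without slipping, ω = v/R and KE = ½Mv² + ½Iω² = ½(1+k)Mv² = Mv².
Setting this equal to Mgh gives the vertical rise h = (1+k)v₀²/(2g) = 2×2.09²/(2×9.8) = 0.4457 m.
The distance along the slope is d = h/sinθ = 0.4457/sin14° ≈ 1.84 m.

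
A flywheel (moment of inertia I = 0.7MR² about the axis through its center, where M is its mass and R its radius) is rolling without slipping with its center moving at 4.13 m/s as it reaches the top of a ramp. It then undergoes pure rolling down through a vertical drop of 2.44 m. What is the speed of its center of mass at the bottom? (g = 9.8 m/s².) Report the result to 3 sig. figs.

v ≈ 6.72 m/s

With I = 0.7MR², the ratio k = I/(MR²) is 0.7.
The rolling condition ω = v/R makes the rotational term ½I(v/R)² = ½kMv², so KE_total = ½(1+k)Mv² = (17/20)Mv².
Conserving energy between top and bottom: (17/20)Mv² = (17/20)Mv₀² + Mgh, hence v² = v₀² + 2gh/(1+k).
v = √(4.13² + 2×9.8×2.44/1.7) = √45.19 ≈ 6.72 m/s.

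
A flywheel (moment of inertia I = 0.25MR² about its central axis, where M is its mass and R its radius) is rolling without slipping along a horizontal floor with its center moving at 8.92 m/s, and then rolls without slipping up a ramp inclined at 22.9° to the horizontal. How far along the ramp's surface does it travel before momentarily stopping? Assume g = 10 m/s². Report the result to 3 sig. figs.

For this body I = 0.25MR², i.e. k = I/(MR²) = 0.25.
Rolling without slipping gives ω = v/R, so the total kinetic energy is ½Mv² + ½Iω² = ½(1+k)Mv² = (5/8)Mv².
Setting this equal to Mgh gives the vertical rise h = (1+k)v₀²/(2g) = 1.25×8.92²/(2×10) = 4.973 m.
Along the incline, d = h/sinθ = 4.973/sin22.9° ≈ 12.8 m.

d ≈ 12.8 m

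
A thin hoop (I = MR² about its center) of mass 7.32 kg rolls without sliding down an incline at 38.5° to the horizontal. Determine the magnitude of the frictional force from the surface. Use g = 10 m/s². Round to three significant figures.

For this body I = MR², i.e. k = I/(MR²) = 1.
Newton's second law down the slope: Mg sinθ − f = Ma. The torque equation fR = Iα (with α = a/R) gives f = kMa.
Combining, a = g sinθ/(1+k) and f = kMa = kMg sinθ/(1+k).
f = 1 × 7.32 × 10 × sin38.5° / 2 ≈ 22.8 N.

f ≈ 22.8 N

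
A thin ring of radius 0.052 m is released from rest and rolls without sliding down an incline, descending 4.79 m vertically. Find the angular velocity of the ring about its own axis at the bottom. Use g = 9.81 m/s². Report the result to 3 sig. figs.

The moment of inertia is MR², giving k ≡ I/(MR²) = 1.
Rolling without slipping gives ω = v/R, so the total kinetic energy is ½Mv² + ½Iω² = ½(1+k)Mv² = Mv².
Energy conservation Mgh = ½(1+k)Mv² gives v = √(2gh/(1+k)) = √(2 × 9.81 × 4.79 / 2) = 6.855 m/s.
Then ω = v/R = 6.855 / 0.052 ≈ 132 rad/s.

ω ≈ 132 rad/s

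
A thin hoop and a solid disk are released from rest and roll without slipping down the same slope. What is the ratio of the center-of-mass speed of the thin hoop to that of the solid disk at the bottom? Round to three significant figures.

Each satisfies Mgh = ½(1+k)Mv² with k = I/(MR²), so v ∝ 1/√(1+k).
For the thin hoop k = 1; for the solid disk k = 0.5.
v₁/v₂ = √((1+k₂)/(1+k₁)) = √(1.5/2) ≈ 0.866.

v_ratio ≈ 0.866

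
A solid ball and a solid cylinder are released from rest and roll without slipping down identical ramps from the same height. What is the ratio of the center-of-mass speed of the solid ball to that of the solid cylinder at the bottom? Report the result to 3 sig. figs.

Each satisfies Mgh = ½(1+k)Mv² with k = I/(MR²), so v ∝ 1/√(1+k).
For the solid ball k = 0.4; for the solid cylinder k = 0.5.
v₁/v₂ = √((1+k₂)/(1+k₁)) = √(1.5/1.4) ≈ 1.04.

v_ratio ≈ 1.04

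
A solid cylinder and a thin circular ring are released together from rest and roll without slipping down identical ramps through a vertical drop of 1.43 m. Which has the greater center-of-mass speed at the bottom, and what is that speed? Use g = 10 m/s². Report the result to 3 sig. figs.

the solid cylinder, at v ≈ 4.37 m/s

For rolling without slipping, Mgh = ½(1+k)Mv² where k = I/(MR²), so v = √(2gh/(1+k)).
Solid cylinder: k = 0.5, giving v = √(2×10×1.43/1.5) = 4.367 m/s.
Thin circular ring: k = 1, giving v = √(2×10×1.43/2) = 3.782 m/s.
The smaller k wins: the solid cylinder, at ≈ 4.37 m/s.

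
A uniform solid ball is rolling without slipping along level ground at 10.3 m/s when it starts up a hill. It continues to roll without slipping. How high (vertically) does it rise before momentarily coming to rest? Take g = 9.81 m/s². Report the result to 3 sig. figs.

Here I = (2/5)MR², so the shape factor k = I/(MR²) = 0.4.
Pure rolling means v = ωR; then KE = ½Mv² + ½I(v/R)² = ½(1+k)Mv² = (7/10)Mv².
All of this converts to potential energy at the highest point: (7/10)Mv₀² = Mgh.
Thus h = (1+k)v₀²/(2g) = 1.4 × 10.3² / (2 × 9.81) ≈ 7.57 m.

h ≈ 7.57 m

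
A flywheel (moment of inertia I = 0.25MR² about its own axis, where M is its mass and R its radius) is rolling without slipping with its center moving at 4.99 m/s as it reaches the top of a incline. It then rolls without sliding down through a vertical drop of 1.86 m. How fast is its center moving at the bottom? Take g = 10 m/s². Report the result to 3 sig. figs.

With I = 0.25MR², the ratio k = I/(MR²) is 0.25.
The rolling condition ω = v/R makes the rotational term ½I(v/R)² = ½kMv², so KE_total = ½(1+k)Mv² = (5/8)Mv².
Energy conservation: (5/8)Mv₀² + Mgh = (5/8)Mv², so v² = v₀² + 2gh/(1+k).
v = √(4.99² + 2×10×1.86/1.25) = √54.66 ≈ 7.39 m/s.

v ≈ 7.39 m/s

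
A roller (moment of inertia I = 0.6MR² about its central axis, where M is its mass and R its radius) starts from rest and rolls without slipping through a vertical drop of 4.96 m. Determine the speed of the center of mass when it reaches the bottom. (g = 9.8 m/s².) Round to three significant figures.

v ≈ 7.79 m/s

The moment of inertia is 0.6MR², giving k ≡ I/(MR²) = 0.6.
Rolling without slipping gives ω = v/R, so the total kinetic energy is ½Mv² + ½Iω² = ½(1+k)Mv² = (4/5)Mv².
Energy conservation: Mgh = (4/5)Mv², so v = √(2gh/(1+k)) = √(2 × 9.8 × 4.96 / 1.6) ≈ 7.79 m/s.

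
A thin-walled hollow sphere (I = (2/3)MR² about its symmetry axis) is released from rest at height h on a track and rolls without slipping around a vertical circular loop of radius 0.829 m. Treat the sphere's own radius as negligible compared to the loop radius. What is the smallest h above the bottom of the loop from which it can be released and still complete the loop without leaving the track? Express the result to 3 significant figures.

h_min ≈ 2.35 m

The moment of inertia is (2/3)MR², giving k ≡ I/(MR²) = 2/3.
At the top of the loop, the minimum-contact condition is Mg = Mv_top²/r, so v_top² = gr.
With ω = v/R, the kinetic energy at speed v is ½(1+k)Mv² = (5/6)Mv².
Energy conservation from release (height h) to the top (height 2r): Mgh = Mg(2r) + (5/6)M·gr.
Thus h_min = 2r + (1+k)r/2 = r(2 + 1.667/2) = 0.829 × 2.833 ≈ 2.35 m.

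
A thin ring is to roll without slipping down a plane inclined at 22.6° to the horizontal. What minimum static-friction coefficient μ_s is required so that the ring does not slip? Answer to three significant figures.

With I = MR², the ratio k = I/(MR²) is 1.
Along the incline Mg sinθ − f = Ma, and torque about the center fR = Iα = kMR²(a/R) gives f = kMa.
These give a = g sinθ/(1+k) and the required friction f = kMg sinθ/(1+k).
With N = Mg cosθ, the no-slip condition f ≤ μN gives μ_min = f/N = k tanθ/(1+k).
μ_min = 1 × tan22.6° / 2 ≈ 0.208.

μ_min ≈ 0.208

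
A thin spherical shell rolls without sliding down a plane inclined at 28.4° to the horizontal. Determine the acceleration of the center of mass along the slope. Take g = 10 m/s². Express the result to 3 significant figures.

a ≈ 2.85 m/s²

The moment of inertia is (2/3)MR², giving k ≡ I/(MR²) = 2/3.
Newton's second law down the slope: Mg sinθ − f = Ma. The torque equation fR = Iα (with α = a/R) gives f = kMa.
Eliminating f: Mg sinθ = (1+k)Ma, so a = g sinθ/(1+k) = 10 × sin28.4° / 1.667 ≈ 2.85 m/s².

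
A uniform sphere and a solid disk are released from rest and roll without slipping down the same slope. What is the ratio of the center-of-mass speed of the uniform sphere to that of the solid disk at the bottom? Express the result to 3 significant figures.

v_ratio ≈ 1.04

Each satisfies Mgh = ½(1+k)Mv² with k = I/(MR²), so v ∝ 1/√(1+k).
For the uniform sphere k = 0.4; for the solid disk k = 0.5.
v₁/v₂ = √((1+k₂)/(1+k₁)) = √(1.5/1.4) ≈ 1.04.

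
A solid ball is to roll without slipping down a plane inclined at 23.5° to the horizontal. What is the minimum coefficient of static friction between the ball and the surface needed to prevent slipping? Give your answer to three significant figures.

μ_min ≈ 0.124

The moment of inertia is (2/5)MR², giving k ≡ I/(MR²) = 0.4.
Newton's second law down the slope: Mg sinθ − f = Ma. The torque equation fR = Iα (with α = a/R) gives f = kMa.
These give a = g sinθ/(1+k) and the required friction f = kMg sinθ/(1+k).
With N = Mg cosθ, the no-slip condition f ≤ μN gives μ_min = f/N = k tanθ/(1+k).
μ_min = 0.4 × tan23.5° / 1.4 ≈ 0.124.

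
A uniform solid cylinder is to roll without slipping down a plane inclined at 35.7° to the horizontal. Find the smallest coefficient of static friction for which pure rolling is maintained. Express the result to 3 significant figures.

The moment of inertia is (1/2)MR², giving k ≡ I/(MR²) = 0.5.
Along the incline Mg sinθ − f = Ma, and torque about the center fR = Iα = kMR²(a/R) gives f = kMa.
These give a = g sinθ/(1+k) and the required friction f = kMg sinθ/(1+k).
With N = Mg cosθ, the no-slip condition f ≤ μN gives μ_min = f/N = k tanθ/(1+k).
μ_min = 0.5 × tan35.7° / 1.5 ≈ 0.240.

μ_min ≈ 0.240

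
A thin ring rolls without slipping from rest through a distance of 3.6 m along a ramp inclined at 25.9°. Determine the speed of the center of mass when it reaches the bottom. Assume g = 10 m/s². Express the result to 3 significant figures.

v ≈ 3.97 m/s

The moment of inertia is MR², giving k ≡ I/(MR²) = 1.
Since it rolls without slipping, ω = v/R and KE = ½Mv² + ½Iω² = ½(1+k)Mv² = Mv².
The vertical drop is h = L sinθ = 3.6 × sin25.9° = 1.572 m.
Setting Mgh = Mv² gives v = √(2gh/(1+k)) = √(2·10·1.572/2) ≈ 3.97 m/s.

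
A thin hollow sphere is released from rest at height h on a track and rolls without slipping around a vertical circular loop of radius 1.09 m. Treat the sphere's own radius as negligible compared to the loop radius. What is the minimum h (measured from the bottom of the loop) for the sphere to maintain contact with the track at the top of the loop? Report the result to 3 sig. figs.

Here I = (2/3)MR², so the shape factor k = I/(MR²) = 2/3.
At the top, contact is just lost when gravity alone supplies the centripetal force: Mg = Mv_top²/r, i.e. v_top² = gr.
With ω = v/R, the kinetic energy at speed v is ½(1+k)Mv² = (5/6)Mv².
Energy conservation from release (height h) to the top (height 2r): Mgh = Mg(2r) + (5/6)M·gr.
Thus h_min = 2r + (1+k)r/2 = r(2 + 1.667/2) = 1.09 × 2.833 ≈ 3.09 m.

h_min ≈ 3.09 m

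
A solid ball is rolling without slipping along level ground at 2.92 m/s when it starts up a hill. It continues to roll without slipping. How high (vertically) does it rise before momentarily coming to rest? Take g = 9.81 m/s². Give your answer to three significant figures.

h ≈ 0.608 m

With I = (2/5)MR², the ratio k = I/(MR²) is 0.4.
Since it rolls without slipping, ω = v/R and KE = ½Mv² + ½Iω² = ½(1+k)Mv² = (7/10)Mv².
At the top the kinetic energy is zero, so (7/10)Mv₀² = Mgh.
Thus h = (1+k)v₀²/(2g) = 1.4 × 2.92² / (2 × 9.81) ≈ 0.608 m.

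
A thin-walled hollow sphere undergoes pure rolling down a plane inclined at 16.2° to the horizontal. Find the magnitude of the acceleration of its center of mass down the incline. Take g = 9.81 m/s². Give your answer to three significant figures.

a ≈ 1.64 m/s²

The moment of inertia is (2/3)MR², giving k ≡ I/(MR²) = 2/3.
Along the incline Mg sinθ − f = Ma, and torque about the center fR = Iα = kMR²(a/R) gives f = kMa.
Eliminating f: Mg sinθ = (1+k)Ma, so a = g sinθ/(1+k) = 9.81 × sin16.2° / 1.667 ≈ 1.64 m/s².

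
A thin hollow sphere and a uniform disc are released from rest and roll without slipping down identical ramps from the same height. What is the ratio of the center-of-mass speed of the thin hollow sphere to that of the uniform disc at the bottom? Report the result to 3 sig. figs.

v_ratio ≈ 0.949

Each satisfies Mgh = ½(1+k)Mv² with k = I/(MR²), so v ∝ 1/√(1+k).
For the thin hollow sphere k = 2/3; for the uniform disc k = 0.5.
v₁/v₂ = √((1+k₂)/(1+k₁)) = √(1.5/1.667) ≈ 0.949.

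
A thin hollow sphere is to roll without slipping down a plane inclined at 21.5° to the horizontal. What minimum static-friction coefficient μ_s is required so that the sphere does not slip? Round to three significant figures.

μ_min ≈ 0.158

For this body I = (2/3)MR², i.e. k = I/(MR²) = 2/3.
Along the incline Mg sinθ − f = Ma, and torque about the center fR = Iα = kMR²(a/R) gives f = kMa.
These give a = g sinθ/(1+k) and the required friction f = kMg sinθ/(1+k).
The normal force is N = Mg cosθ, so μ_min = f/N = k tanθ/(1+k).
μ_min = (2/3) × tan21.5° / 1.667 ≈ 0.158.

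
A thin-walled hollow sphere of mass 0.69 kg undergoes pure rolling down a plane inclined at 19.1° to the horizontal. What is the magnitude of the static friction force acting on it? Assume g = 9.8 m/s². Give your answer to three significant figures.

For this body I = (2/3)MR², i.e. k = I/(MR²) = 2/3.
Along the incline Mg sinθ − f = Ma, and torque about the center fR = Iα = kMR²(a/R) gives f = kMa.
Combining, a = g sinθ/(1+k) and f = kMa = kMg sinθ/(1+k).
f = (2/3) × 0.69 × 9.8 × sin19.1° / 1.667 ≈ 0.885 N.

f ≈ 0.885 N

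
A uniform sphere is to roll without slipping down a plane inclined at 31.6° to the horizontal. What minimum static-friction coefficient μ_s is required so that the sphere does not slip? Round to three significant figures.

μ_min ≈ 0.176

The moment of inertia is (2/5)MR², giving k ≡ I/(MR²) = 0.4.
Along the incline Mg sinθ − f = Ma, and torque about the center fR = Iα = kMR²(a/R) gives f = kMa.
These give a = g sinθ/(1+k) and the required friction f = kMg sinθ/(1+k).
With N = Mg cosθ, the no-slip condition f ≤ μN gives μ_min = f/N = k tanθ/(1+k).
μ_min = 0.4 × tan31.6° / 1.4 ≈ 0.176.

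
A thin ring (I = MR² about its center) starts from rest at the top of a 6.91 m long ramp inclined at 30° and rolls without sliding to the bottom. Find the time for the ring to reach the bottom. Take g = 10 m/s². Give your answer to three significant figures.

The moment of inertia is MR², giving k ≡ I/(MR²) = 1.
Translational: Mg sinθ − f = Ma. Rotational about the CM: fR = Iα = kMRa, so f = kMa.
Hence a = g sinθ/(1+k) = 10×sin30°/2 = 2.5 m/s².
Starting from rest, L = ½at², so t = √(2L/a) = √(2×6.91/2.5) ≈ 2.35 s.

t ≈ 2.35 s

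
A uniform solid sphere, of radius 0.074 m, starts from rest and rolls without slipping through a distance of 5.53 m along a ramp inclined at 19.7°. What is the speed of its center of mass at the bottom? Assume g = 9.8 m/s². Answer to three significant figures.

The moment of inertia is (2/5)MR², giving k ≡ I/(MR²) = 0.4.
Rolling without slipping gives ω = v/R, so the total kinetic energy is ½Mv² + ½Iω² = ½(1+k)Mv² = (7/10)Mv².
The vertical drop is h = L sinθ = 5.53 × sin19.7° = 1.864 m.
Setting Mgh = (7/10)Mv² gives v = √(2gh/(1+k)) = √(2·9.8·1.864/1.4) ≈ 5.11 m/s.

v ≈ 5.11 m/s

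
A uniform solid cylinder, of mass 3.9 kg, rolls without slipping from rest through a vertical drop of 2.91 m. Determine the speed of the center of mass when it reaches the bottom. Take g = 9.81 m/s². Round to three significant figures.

v ≈ 6.17 m/s

For this body I = (1/2)MR², i.e. k = I/(MR²) = 0.5.
Pure rolling means v = ωR; then KE = ½Mv² + ½I(v/R)² = ½(1+k)Mv² = (3/4)Mv².
Energy conservation: Mgh = (3/4)Mv², so v = √(2gh/(1+k)) = √(2 × 9.81 × 2.91 / 1.5) ≈ 6.17 m/s.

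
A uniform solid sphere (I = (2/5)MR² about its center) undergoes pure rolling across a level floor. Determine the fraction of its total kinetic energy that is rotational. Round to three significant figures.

With I = (2/5)MR², the ratio k = I/(MR²) is 0.4.
With ω = v/R, KE_trans = ½Mv² and KE_rot = ½Iω² = ½kMv², so KE_total = ½(1+k)Mv².
The rotational fraction is therefore k/(1+k) = 0.4/1.4 ≈ 0.286.

fraction ≈ 0.286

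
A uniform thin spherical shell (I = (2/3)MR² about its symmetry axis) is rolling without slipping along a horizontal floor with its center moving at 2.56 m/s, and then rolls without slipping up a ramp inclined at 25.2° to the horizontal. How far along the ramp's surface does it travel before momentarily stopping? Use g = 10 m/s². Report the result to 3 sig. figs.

The moment of inertia is (2/3)MR², giving k ≡ I/(MR²) = 2/3.
Rolling without slipping gives ω = v/R, so the total kinetic energy is ½Mv² + ½Iω² = ½(1+k)Mv² = (5/6)Mv².
Setting this equal to Mgh gives the vertical rise h = (1+k)v₀²/(2g) = 1.667×2.56²/(2×10) = 0.5461 m.
The distance along the slope is d = h/sinθ = 0.5461/sin25.2° ≈ 1.28 m.

d ≈ 1.28 m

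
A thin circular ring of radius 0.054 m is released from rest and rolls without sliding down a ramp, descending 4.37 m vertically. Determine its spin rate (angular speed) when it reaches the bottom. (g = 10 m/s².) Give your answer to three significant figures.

With I = MR², the ratio k = I/(MR²) is 1.
Rolling without slipping gives ω = v/R, so the total kinetic energy is ½Mv² + ½Iω² = ½(1+k)Mv² = Mv².
Energy conservation Mgh = ½(1+k)Mv² gives v = √(2gh/(1+k)) = √(2 × 10 × 4.37 / 2) = 6.611 m/s.
Then ω = v/R = 6.611 / 0.054 ≈ 122 rad/s.

ω ≈ 122 rad/s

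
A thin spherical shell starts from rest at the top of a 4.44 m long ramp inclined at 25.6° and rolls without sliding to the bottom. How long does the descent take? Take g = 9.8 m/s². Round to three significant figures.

Here I = (2/3)MR², so the shape factor k = I/(MR²) = 2/3.
Newton's second law down the slope: Mg sinθ − f = Ma. The torque equation fR = Iα (with α = a/R) gives f = kMa.
Hence a = g sinθ/(1+k) = 9.8×sin25.6°/1.667 = 2.541 m/s².
Starting from rest, L = ½at², so t = √(2L/a) = √(2×4.44/2.541) ≈ 1.87 s.

t ≈ 1.87 s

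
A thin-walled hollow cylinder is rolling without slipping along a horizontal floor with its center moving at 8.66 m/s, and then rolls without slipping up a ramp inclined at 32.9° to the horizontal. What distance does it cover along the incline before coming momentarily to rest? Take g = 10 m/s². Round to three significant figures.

d ≈ 13.8 m

The moment of inertia is MR², giving k ≡ I/(MR²) = 1.
Rolling without slipping gives ω = v/R, so the total kinetic energy is ½Mv² + ½Iω² = ½(1+k)Mv² = Mv².
Setting this equal to Mgh gives the vertical rise h = (1+k)v₀²/(2g) = 2×8.66²/(2×10) = 7.5 m.
Along the incline, d = h/sinθ = 7.5/sin32.9° ≈ 13.8 m.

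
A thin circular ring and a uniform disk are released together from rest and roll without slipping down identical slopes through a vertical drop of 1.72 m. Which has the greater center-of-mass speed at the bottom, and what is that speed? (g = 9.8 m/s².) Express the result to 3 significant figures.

For rolling without slipping, Mgh = ½(1+k)Mv² where k = I/(MR²), so v = √(2gh/(1+k)).
Thin circular ring: k = 1, giving v = √(2×9.8×1.72/2) = 4.106 m/s.
Uniform disk: k = 0.5, giving v = √(2×9.8×1.72/1.5) = 4.741 m/s.
The smaller k wins: the uniform disk, at ≈ 4.74 m/s.

the uniform disk, at v ≈ 4.74 m/s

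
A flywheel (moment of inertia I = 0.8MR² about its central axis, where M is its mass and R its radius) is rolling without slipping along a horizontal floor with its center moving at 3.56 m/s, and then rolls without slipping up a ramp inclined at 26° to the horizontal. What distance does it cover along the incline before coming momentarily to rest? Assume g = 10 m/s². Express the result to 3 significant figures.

d ≈ 2.60 m

For this body I = 0.8MR², i.e. k = I/(MR²) = 0.8.
Rolling without slipping gives ω = v/R, so the total kinetic energy is ½Mv² + ½Iω² = ½(1+k)Mv² = (9/10)Mv².
Setting this equal to Mgh gives the vertical rise h = (1+k)v₀²/(2g) = 1.8×3.56²/(2×10) = 1.141 m.
The distance along the slope is d = h/sinθ = 1.141/sin26° ≈ 2.60 m.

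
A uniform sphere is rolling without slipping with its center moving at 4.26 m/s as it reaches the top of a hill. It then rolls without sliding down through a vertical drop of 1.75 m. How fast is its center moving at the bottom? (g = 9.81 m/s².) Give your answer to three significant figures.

With I = (2/5)MR², the ratio k = I/(MR²) is 0.4.
The rolling condition ω = v/R makes the rotational term ½I(v/R)² = ½kMv², so KE_total = ½(1+k)Mv² = (7/10)Mv².
Energy conservation: (7/10)Mv₀² + Mgh = (7/10)Mv², so v² = v₀² + 2gh/(1+k).
v = √(4.26² + 2×9.81×1.75/1.4) = √42.67 ≈ 6.53 m/s.

v ≈ 6.53 m/s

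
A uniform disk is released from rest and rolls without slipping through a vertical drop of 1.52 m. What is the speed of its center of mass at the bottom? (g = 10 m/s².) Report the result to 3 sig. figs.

v ≈ 4.50 m/s

The moment of inertia is (1/2)MR², giving k ≡ I/(MR²) = 0.5.
Rolling without slipping gives ω = v/R, so the total kinetic energy is ½Mv² + ½Iω² = ½(1+k)Mv² = (3/4)Mv².
Energy conservation: Mgh = (3/4)Mv², so v = √(2gh/(1+k)) = √(2 × 10 × 1.52 / 1.5) ≈ 4.50 m/s.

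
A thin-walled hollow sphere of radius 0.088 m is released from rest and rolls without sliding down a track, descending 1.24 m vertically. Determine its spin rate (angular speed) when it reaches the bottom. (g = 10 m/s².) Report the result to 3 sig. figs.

Here I = (2/3)MR², so the shape factor k = I/(MR²) = 2/3.
The rolling condition ω = v/R makes the rotational term ½I(v/R)² = ½kMv², so KE_total = ½(1+k)Mv² = (5/6)Mv².
Energy conservation Mgh = ½(1+k)Mv² gives v = √(2gh/(1+k)) = √(2 × 10 × 1.24 / 1.667) = 3.857 m/s.
The angular speed follows from ω = v/R = 3.857/0.088 ≈ 43.8 rad/s.

ω ≈ 43.8 rad/s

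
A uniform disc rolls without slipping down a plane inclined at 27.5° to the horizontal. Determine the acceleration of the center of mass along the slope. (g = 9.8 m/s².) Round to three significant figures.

a ≈ 3.02 m/s²

The moment of inertia is (1/2)MR², giving k ≡ I/(MR²) = 0.5.
Translational: Mg sinθ − f = Ma. Rotational about the CM: fR = Iα = kMRa, so f = kMa.
Eliminating f: Mg sinθ = (1+k)Ma, so a = g sinθ/(1+k) = 9.8 × sin27.5° / 1.5 ≈ 3.02 m/s².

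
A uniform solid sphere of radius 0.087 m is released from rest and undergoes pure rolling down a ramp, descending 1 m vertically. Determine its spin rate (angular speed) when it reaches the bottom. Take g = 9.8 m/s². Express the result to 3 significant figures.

ω ≈ 43.0 rad/s

For this body I = (2/5)MR², i.e. k = I/(MR²) = 0.4.
The rolling condition ω = v/R makes the rotational term ½I(v/R)² = ½kMv², so KE_total = ½(1+k)Mv² = (7/10)Mv².
Energy conservation Mgh = ½(1+k)Mv² gives v = √(2gh/(1+k)) = √(2 × 9.8 × 1 / 1.4) = 3.742 m/s.
The angular speed follows from ω = v/R = 3.742/0.087 ≈ 43.0 rad/s.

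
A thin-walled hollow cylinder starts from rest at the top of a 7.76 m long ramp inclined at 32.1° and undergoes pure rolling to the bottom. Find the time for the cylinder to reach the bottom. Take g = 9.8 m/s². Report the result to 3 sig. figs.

t ≈ 2.44 s

For this body I = MR², i.e. k = I/(MR²) = 1.
Newton's second law down the slope: Mg sinθ − f = Ma. The torque equation fR = Iα (with α = a/R) gives f = kMa.
Hence a = g sinθ/(1+k) = 9.8×sin32.1°/2 = 2.604 m/s².
With constant a from rest, t = √(2L/a) = √(2·7.76/2.604) ≈ 2.44 s.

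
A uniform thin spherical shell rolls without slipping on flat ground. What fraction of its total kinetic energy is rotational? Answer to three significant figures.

fraction ≈ 0.400

Here I = (2/3)MR², so the shape factor k = I/(MR²) = 2/3.
Since ω = v/R, the translational part is ½Mv² and the rotational part is ½I(v/R)² = ½kMv²; the total is ½(1+k)Mv².
The rotational fraction is therefore k/(1+k) = (2/3)/1.667 ≈ 0.400.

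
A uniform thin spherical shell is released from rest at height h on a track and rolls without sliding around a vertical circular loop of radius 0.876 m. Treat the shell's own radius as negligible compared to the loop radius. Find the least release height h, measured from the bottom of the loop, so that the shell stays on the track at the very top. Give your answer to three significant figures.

The moment of inertia is (2/3)MR², giving k ≡ I/(MR²) = 2/3.
At the top, contact is just lost when gravity alone supplies the centripetal force: Mg = Mv_top²/r, i.e. v_top² = gr.
With ω = v/R, the kinetic energy at speed v is ½(1+k)Mv² = (5/6)Mv².
Energy conservation from release (height h) to the top (height 2r): Mgh = Mg(2r) + (5/6)M·gr.
Thus h_min = 2r + (1+k)r/2 = r(2 + 1.667/2) = 0.876 × 2.833 ≈ 2.48 m.

h_min ≈ 2.48 m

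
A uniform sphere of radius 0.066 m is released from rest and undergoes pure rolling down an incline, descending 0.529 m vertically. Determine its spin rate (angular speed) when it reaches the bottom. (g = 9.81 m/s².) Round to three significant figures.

With I = (2/5)MR², the ratio k = I/(MR²) is 0.4.
Since it rolls without slipping, ω = v/R and KE = ½Mv² + ½Iω² = ½(1+k)Mv² = (7/10)Mv².
Energy conservation Mgh = ½(1+k)Mv² gives v = √(2gh/(1+k)) = √(2 × 9.81 × 0.529 / 1.4) = 2.723 m/s.
Then ω = v/R = 2.723 / 0.066 ≈ 41.3 rad/s.

ω ≈ 41.3 rad/s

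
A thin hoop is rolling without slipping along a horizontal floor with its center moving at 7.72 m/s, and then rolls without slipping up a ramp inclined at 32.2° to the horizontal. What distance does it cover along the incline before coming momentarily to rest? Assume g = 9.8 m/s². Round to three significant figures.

d ≈ 11.4 m

The moment of inertia is MR², giving k ≡ I/(MR²) = 1.
Rolling without slipping gives ω = v/R, so the total kinetic energy is ½Mv² + ½Iω² = ½(1+k)Mv² = Mv².
Setting this equal to Mgh gives the vertical rise h = (1+k)v₀²/(2g) = 2×7.72²/(2×9.8) = 6.081 m.
Along the incline, d = h/sinθ = 6.081/sin32.2° ≈ 11.4 m.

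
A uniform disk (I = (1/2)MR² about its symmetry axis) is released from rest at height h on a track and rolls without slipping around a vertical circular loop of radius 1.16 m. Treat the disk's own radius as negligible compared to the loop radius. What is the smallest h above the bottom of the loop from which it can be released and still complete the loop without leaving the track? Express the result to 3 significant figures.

h_min ≈ 3.19 m

For this body I = (1/2)MR², i.e. k = I/(MR²) = 0.5.
At the top of the loop, the minimum-contact condition is Mg = Mv_top²/r, so v_top² = gr.
With ω = v/R, the kinetic energy at speed v is ½(1+k)Mv² = (3/4)Mv².
Energy conservation from release (height h) to the top (height 2r): Mgh = Mg(2r) + (3/4)M·gr.
Thus h_min = 2r + (1+k)r/2 = r(2 + 1.5/2) = 1.16 × 2.75 ≈ 3.19 m.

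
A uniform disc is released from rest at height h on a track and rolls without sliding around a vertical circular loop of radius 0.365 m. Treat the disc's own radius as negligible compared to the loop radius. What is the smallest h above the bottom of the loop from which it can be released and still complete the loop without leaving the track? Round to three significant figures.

h_min ≈ 1.00 m

Here I = (1/2)MR², so the shape factor k = I/(MR²) = 0.5.
At the top, contact is just lost when gravity alone supplies the centripetal force: Mg = Mv_top²/r, i.e. v_top² = gr.
With ω = v/R, the kinetic energy at speed v is ½(1+k)Mv² = (3/4)Mv².
Energy conservation from release (height h) to the top (height 2r): Mgh = Mg(2r) + (3/4)M·gr.
Thus h_min = 2r + (1+k)r/2 = r(2 + 1.5/2) = 0.365 × 2.75 ≈ 1.00 m.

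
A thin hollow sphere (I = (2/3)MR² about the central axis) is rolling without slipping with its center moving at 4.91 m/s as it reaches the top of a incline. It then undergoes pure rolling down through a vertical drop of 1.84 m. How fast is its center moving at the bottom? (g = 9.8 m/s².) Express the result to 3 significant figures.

v ≈ 6.76 m/s

The moment of inertia is (2/3)MR², giving k ≡ I/(MR²) = 2/3.
Rolling without slipping gives ω = v/R, so the total kinetic energy is ½Mv² + ½Iω² = ½(1+k)Mv² = (5/6)Mv².
Energy conservation: (5/6)Mv₀² + Mgh = (5/6)Mv², so v² = v₀² + 2gh/(1+k).
v = √(4.91² + 2×9.8×1.84/1.667) = √45.75 ≈ 6.76 m/s.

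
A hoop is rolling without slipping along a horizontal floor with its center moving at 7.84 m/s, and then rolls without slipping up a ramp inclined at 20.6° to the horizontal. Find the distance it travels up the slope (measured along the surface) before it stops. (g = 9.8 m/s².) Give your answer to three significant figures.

The moment of inertia is MR², giving k ≡ I/(MR²) = 1.
The rolling condition ω = v/R makes the rotational term ½I(v/R)² = ½kMv², so KE_total = ½(1+k)Mv² = Mv².
Setting this equal to Mgh gives the vertical rise h = (1+k)v₀²/(2g) = 2×7.84²/(2×9.8) = 6.272 m.
Along the incline, d = h/sinθ = 6.272/sin20.6° ≈ 17.8 m.

d ≈ 17.8 m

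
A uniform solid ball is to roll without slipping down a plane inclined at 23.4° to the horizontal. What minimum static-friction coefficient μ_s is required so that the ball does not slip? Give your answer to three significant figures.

For this body I = (2/5)MR², i.e. k = I/(MR²) = 0.4.
Along the incline Mg sinθ − f = Ma, and torque about the center fR = Iα = kMR²(a/R) gives f = kMa.
These give a = g sinθ/(1+k) and the required friction f = kMg sinθ/(1+k).
With N = Mg cosθ, the no-slip condition f ≤ μN gives μ_min = f/N = k tanθ/(1+k).
μ_min = 0.4 × tan23.4° / 1.4 ≈ 0.124.

μ_min ≈ 0.124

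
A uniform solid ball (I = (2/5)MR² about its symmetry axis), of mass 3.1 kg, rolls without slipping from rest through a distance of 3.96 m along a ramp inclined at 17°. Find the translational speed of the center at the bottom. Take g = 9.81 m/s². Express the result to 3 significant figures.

With I = (2/5)MR², the ratio k = I/(MR²) is 0.4.
Pure rolling means v = ωR; then KE = ½Mv² + ½I(v/R)² = ½(1+k)Mv² = (7/10)Mv².
The vertical drop is h = L sinθ = 3.96 × sin17° = 1.158 m.
Setting Mgh = (7/10)Mv² gives v = √(2gh/(1+k)) = √(2·9.81·1.158/1.4) ≈ 4.03 m/s.

v ≈ 4.03 m/s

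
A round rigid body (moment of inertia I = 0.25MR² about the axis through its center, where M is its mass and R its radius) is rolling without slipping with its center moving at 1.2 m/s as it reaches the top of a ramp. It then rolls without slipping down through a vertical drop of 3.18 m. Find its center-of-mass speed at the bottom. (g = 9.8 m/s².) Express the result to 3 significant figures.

Here I = 0.25MR², so the shape factor k = I/(MR²) = 0.25.
Pure rolling means v = ωR; then KE = ½Mv² + ½I(v/R)² = ½(1+k)Mv² = (5/8)Mv².
Conserving energy between top and bottom: (5/8)Mv² = (5/8)Mv₀² + Mgh, hence v² = v₀² + 2gh/(1+k).
v = √(1.2² + 2×9.8×3.18/1.25) = √51.3 ≈ 7.16 m/s.

v ≈ 7.16 m/s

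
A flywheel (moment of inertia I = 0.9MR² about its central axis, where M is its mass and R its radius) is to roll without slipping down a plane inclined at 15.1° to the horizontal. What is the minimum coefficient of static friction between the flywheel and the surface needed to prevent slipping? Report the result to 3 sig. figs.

Here I = 0.9MR², so the shape factor k = I/(MR²) = 0.9.
Translational: Mg sinθ − f = Ma. Rotational about the CM: fR = Iα = kMRa, so f = kMa.
These give a = g sinθ/(1+k) and the required friction f = kMg sinθ/(1+k).
With N = Mg cosθ, the no-slip condition f ≤ μN gives μ_min = f/N = k tanθ/(1+k).
μ_min = 0.9 × tan15.1° / 1.9 ≈ 0.128.

μ_min ≈ 0.128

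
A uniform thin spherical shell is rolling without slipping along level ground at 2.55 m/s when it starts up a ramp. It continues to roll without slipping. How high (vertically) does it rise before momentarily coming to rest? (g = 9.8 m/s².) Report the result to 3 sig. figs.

For this body I = (2/3)MR², i.e. k = I/(MR²) = 2/3.
Pure rolling means v = ωR; then KE = ½Mv² + ½I(v/R)² = ½(1+k)Mv² = (5/6)Mv².
At the top the kinetic energy is zero, so (5/6)Mv₀² = Mgh.
Thus h = (1+k)v₀²/(2g) = 1.667 × 2.55² / (2 × 9.8) ≈ 0.553 m.

h ≈ 0.553 m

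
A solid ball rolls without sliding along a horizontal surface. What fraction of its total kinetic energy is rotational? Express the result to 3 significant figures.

Here I = (2/5)MR², so the shape factor k = I/(MR²) = 0.4.
With ω = v/R, KE_trans = ½Mv² and KE_rot = ½Iω² = ½kMv², so KE_total = ½(1+k)Mv².
The rotational fraction is therefore k/(1+k) = 0.4/1.4 ≈ 0.286.

fraction ≈ 0.286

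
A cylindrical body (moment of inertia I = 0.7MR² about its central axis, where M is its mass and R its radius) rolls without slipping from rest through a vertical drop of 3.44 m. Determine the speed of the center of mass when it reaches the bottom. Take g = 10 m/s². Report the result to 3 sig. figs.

The moment of inertia is 0.7MR², giving k ≡ I/(MR²) = 0.7.
Rolling without slipping gives ω = v/R, so the total kinetic energy is ½Mv² + ½Iω² = ½(1+k)Mv² = (17/20)Mv².
Energy conservation: Mgh = (17/20)Mv², so v = √(2gh/(1+k)) = √(2 × 10 × 3.44 / 1.7) ≈ 6.36 m/s.

v ≈ 6.36 m/s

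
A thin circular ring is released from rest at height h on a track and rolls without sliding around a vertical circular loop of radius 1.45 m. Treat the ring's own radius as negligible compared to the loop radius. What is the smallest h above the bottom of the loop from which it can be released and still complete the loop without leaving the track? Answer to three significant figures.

Here I = MR², so the shape factor k = I/(MR²) = 1.
At the top, contact is just lost when gravity alone supplies the centripetal force: Mg = Mv_top²/r, i.e. v_top² = gr.
With ω = v/R, the kinetic energy at speed v is ½(1+k)Mv² = Mv².
Energy conservation from release (height h) to the top (height 2r): Mgh = Mg(2r) + M·gr.
Thus h_min = 2r + (1+k)r/2 = r(2 + 2/2) = 1.45 × 3 ≈ 4.35 m.

h_min ≈ 4.35 m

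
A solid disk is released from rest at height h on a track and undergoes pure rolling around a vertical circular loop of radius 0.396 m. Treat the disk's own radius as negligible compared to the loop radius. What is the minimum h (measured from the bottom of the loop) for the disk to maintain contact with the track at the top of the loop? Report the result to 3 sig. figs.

Here I = (1/2)MR², so the shape factor k = I/(MR²) = 0.5.
At the top, contact is just lost when gravity alone supplies the centripetal force: Mg = Mv_top²/r, i.e. v_top² = gr.
With ω = v/R, the kinetic energy at speed v is ½(1+k)Mv² = (3/4)Mv².
Energy conservation from release (height h) to the top (height 2r): Mgh = Mg(2r) + (3/4)M·gr.
Thus h_min = 2r + (1+k)r/2 = r(2 + 1.5/2) = 0.396 × 2.75 ≈ 1.09 m.

h_min ≈ 1.09 m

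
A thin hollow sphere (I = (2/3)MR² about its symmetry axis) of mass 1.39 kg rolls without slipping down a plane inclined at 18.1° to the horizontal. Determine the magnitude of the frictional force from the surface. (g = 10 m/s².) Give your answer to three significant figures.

With I = (2/3)MR², the ratio k = I/(MR²) is 2/3.
Newton's second law down the slope: Mg sinθ − f = Ma. The torque equation fR = Iα (with α = a/R) gives f = kMa.
Combining, a = g sinθ/(1+k) and f = kMa = kMg sinθ/(1+k).
f = (2/3) × 1.39 × 10 × sin18.1° / 1.667 ≈ 1.73 N.

f ≈ 1.73 N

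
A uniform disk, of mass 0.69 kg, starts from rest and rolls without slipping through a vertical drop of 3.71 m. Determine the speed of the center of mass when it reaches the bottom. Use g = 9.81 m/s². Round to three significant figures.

v ≈ 6.97 m/s

Here I = (1/2)MR², so the shape factor k = I/(MR²) = 0.5.
Rolling without slipping gives ω = v/R, so the total kinetic energy is ½Mv² + ½Iω² = ½(1+k)Mv² = (3/4)Mv².
Energy conservation: Mgh = (3/4)Mv², so v = √(2gh/(1+k)) = √(2 × 9.81 × 3.71 / 1.5) ≈ 6.97 m/s.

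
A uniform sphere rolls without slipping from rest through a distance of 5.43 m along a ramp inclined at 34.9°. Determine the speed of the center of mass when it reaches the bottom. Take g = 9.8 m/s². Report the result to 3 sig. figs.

The moment of inertia is (2/5)MR², giving k ≡ I/(MR²) = 0.4.
The rolling condition ω = v/R makes the rotational term ½I(v/R)² = ½kMv², so KE_total = ½(1+k)Mv² = (7/10)Mv².
The vertical drop is h = L sinθ = 5.43 × sin34.9° = 3.107 m.
Setting Mgh = (7/10)Mv² gives v = √(2gh/(1+k)) = √(2·9.8·3.107/1.4) ≈ 6.60 m/s.

v ≈ 6.60 m/s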